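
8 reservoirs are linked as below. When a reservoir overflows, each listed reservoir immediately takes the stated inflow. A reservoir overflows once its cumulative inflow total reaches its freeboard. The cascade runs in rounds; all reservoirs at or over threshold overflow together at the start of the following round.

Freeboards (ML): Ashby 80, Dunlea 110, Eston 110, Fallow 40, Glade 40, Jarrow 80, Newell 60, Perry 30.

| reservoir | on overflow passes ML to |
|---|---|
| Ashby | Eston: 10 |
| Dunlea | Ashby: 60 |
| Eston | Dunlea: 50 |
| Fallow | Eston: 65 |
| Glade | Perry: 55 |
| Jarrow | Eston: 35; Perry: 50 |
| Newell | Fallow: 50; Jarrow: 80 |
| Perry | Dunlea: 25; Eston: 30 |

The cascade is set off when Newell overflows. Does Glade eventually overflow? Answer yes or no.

Round 1 — Newell overflows (initial).
  Fallow: +50 → 50 ≥ 40
  Jarrow: +80 → 80 ≥ 80
Round 2 — Fallow, Jarrow overflow.
  Eston: +65+35 → 100 < 110
  Perry: +50 → 50 ≥ 30
Round 3 — Perry overflows.
  Dunlea: +25 → 25 < 110
  Eston: +30 → 130 ≥ 110
Round 4 — Eston overflows.
  Dunlea: +50 → 75 < 110
No further overflows.

no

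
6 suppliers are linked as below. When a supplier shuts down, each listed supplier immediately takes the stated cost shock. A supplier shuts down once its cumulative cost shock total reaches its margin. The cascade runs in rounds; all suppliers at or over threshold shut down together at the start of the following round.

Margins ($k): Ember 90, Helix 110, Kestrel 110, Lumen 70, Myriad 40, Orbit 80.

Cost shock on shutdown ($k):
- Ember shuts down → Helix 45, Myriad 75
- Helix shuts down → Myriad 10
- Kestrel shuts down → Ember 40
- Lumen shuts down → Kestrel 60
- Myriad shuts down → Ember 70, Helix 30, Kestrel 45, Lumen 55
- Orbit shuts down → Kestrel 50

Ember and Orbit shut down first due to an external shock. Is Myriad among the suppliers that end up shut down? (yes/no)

yes

Round 1 — Ember, Orbit shut down (initial).
  Helix: +45 → 45 < 110
  Kestrel: +50 → 50 < 110
  Myriad: +75 → 75 ≥ 40
Round 2 — Myriad shuts down.
  Helix: +30 → 75 < 110
  Kestrel: +45 → 95 < 110
  Lumen: +55 → 55 < 70
No further shutdowns.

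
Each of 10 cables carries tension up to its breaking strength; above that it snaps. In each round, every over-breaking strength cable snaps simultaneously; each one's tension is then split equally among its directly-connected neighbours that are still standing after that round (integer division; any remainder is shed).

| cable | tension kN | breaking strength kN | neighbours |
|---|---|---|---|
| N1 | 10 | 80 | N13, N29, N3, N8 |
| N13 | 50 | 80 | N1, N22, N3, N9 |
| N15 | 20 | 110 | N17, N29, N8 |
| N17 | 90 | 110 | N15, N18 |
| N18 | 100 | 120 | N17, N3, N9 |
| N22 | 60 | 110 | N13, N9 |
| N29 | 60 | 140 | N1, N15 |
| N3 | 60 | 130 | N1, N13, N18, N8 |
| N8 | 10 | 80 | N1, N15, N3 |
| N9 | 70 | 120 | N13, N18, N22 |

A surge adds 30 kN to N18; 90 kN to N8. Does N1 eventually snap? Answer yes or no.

Round 1 — N18 at 130 > 120; N8 at 100 > 80. N18, N8 snap.
  N18 sheds 130 kN to N17, N3, N9: 43 each (1 lost).
    N17: 90+43 = 133 > 110
    N3: 60+43 = 103 ≤ 130
    N9: 70+43 = 113 ≤ 120
  N8 sheds 100 kN to N1, N15, N3: 33 each (1 lost).
    N1: 10+33 = 43 ≤ 80
    N15: 20+33 = 53 ≤ 110
    N3: 103+33 = 136 > 130
Round 2 — N17, N3 snap.
  N17 sheds 133 kN to N15: 133 each.
    N15: 53+133 = 186 > 110
  N3 sheds 136 kN to N1, N13: 68 each.
    N1: 43+68 = 111 > 80
    N13: 50+68 = 118 > 80
Round 3 — N1, N13, N15 snap.
  N1 sheds 111 kN to N29: 111 each.
    N29: 60+111 = 171 > 140
  N13 sheds 118 kN to N22, N9: 59 each.
    N22: 60+59 = 119 > 110
    N9: 113+59 = 172 > 120
  N15 sheds 186 kN to N29: 186 each.
    N29: 171+186 = 357 > 140
Round 4 — N22, N29, N9 snap.
  N22 sheds 119 kN: no online neighbours, lost.
  N29 sheds 357 kN: no online neighbours, lost.
  N9 sheds 172 kN: no online neighbours, lost.
No further breaks.

yes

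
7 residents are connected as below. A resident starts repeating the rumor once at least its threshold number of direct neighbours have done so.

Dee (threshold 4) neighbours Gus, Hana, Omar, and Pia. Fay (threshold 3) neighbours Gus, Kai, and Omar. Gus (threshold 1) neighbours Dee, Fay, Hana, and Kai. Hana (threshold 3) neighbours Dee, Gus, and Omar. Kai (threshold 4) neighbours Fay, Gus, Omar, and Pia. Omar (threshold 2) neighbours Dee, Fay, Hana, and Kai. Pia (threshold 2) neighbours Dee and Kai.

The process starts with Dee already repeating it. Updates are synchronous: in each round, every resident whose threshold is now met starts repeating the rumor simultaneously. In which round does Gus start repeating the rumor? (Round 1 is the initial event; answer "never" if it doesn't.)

2

Round 1 — Dee starts repeating the rumor (initial).
Round 2 — checking thresholds:
  Gus: 1 of 4 neighbours ≥ 1, starts repeating the rumor.
  Hana: 1 of 3 neighbours < 3, not yet.
  Omar: 1 of 4 neighbours < 2, not yet.
  Pia: 1 of 2 neighbours < 2, not yet.
Round 3 — no new spreads; cascade stops.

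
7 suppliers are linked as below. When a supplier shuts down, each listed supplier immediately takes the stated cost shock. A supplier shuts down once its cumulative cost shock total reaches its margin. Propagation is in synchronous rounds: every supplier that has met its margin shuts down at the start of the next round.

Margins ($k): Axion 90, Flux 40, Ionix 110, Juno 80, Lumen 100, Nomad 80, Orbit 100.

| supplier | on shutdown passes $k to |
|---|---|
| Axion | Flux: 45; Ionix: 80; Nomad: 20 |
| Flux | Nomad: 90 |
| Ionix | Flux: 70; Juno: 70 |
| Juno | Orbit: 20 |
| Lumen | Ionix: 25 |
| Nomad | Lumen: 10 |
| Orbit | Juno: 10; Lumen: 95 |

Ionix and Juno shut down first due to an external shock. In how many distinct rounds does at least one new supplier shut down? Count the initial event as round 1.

3

Round 1 — Ionix, Juno shut down (initial).
  Flux: +70 → 70 ≥ 40
  Orbit: +20 → 20 < 100
Round 2 — Flux shuts down.
  Nomad: +90 → 90 ≥ 80
Round 3 — Nomad shuts down.
  Lumen: +10 → 10 < 100
No further shutdowns.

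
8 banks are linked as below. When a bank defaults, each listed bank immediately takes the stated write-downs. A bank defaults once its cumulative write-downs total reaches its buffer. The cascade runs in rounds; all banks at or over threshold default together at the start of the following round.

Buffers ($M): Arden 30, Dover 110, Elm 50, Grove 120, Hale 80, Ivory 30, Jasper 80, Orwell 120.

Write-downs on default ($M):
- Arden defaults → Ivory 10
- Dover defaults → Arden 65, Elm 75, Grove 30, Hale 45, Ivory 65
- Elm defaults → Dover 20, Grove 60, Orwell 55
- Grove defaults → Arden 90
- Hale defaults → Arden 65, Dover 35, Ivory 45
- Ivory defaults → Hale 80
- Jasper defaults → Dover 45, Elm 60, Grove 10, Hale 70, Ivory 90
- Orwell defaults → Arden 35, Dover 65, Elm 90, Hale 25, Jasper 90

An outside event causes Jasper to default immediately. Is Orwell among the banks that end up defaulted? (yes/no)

no

Round 1 — Jasper defaults (initial).
  Dover: +45 → 45 < 110
  Elm: +60 → 60 ≥ 50
  Grove: +10 → 10 < 120
  Hale: +70 → 70 < 80
  Ivory: +90 → 90 ≥ 30
Round 2 — Elm, Ivory default.
  Dover: +20 → 65 < 110
  Grove: +60 → 70 < 120
  Hale: +80 → 150 ≥ 80
  Orwell: +55 → 55 < 120
Round 3 — Hale defaults.
  Arden: +65 → 65 ≥ 30
  Dover: +35 → 100 < 110
Round 4 — Arden defaults.
No further defaults.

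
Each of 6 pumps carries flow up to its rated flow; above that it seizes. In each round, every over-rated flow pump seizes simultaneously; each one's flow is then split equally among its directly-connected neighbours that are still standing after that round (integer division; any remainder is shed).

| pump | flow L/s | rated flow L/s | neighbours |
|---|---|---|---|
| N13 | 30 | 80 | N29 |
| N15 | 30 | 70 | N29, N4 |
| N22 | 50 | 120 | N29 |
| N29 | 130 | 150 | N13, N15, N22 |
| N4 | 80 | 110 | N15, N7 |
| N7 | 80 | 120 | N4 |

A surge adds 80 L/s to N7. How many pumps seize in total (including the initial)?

Round 1 — N7 at 160 > 120. N7 seizes.
  N7 sheds 160 L/s to N4: 160 each.
    N4: 80+160 = 240 > 110
Round 2 — N4 seizes.
  N4 sheds 240 L/s to N15: 240 each.
    N15: 30+240 = 270 > 70
Round 3 — N15 seizes.
  N15 sheds 270 L/s to N29: 270 each.
    N29: 130+270 = 400 > 150
Round 4 — N29 seizes.
  N29 sheds 400 L/s to N13, N22: 200 each.
    N13: 30+200 = 230 > 80
    N22: 50+200 = 250 > 120
Round 5 — N13, N22 seize.
  N13 sheds 230 L/s: no online neighbours, lost.
  N22 sheds 250 L/s: no online neighbours, lost.
No further seizures.

6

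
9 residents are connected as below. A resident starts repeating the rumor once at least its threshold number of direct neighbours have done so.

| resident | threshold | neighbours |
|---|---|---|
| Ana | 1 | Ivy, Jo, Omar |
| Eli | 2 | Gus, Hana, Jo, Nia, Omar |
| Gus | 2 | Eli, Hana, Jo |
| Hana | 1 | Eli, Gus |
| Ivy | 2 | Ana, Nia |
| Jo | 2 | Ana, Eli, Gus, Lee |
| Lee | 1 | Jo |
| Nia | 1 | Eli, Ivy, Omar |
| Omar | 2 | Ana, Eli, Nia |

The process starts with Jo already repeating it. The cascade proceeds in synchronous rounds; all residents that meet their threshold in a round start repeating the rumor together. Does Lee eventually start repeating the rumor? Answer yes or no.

yes

Round 1 — Jo starts repeating the rumor (initial).
Round 2 — checking thresholds:
  Ana: 1 of 3 neighbours ≥ 1, starts repeating the rumor.
  Eli: 1 of 5 neighbours < 2, not yet.
  Gus: 1 of 3 neighbours < 2, not yet.
  Lee: 1 of 1 neighbours ≥ 1, starts repeating the rumor.
Round 3 — no new spreads; cascade stops.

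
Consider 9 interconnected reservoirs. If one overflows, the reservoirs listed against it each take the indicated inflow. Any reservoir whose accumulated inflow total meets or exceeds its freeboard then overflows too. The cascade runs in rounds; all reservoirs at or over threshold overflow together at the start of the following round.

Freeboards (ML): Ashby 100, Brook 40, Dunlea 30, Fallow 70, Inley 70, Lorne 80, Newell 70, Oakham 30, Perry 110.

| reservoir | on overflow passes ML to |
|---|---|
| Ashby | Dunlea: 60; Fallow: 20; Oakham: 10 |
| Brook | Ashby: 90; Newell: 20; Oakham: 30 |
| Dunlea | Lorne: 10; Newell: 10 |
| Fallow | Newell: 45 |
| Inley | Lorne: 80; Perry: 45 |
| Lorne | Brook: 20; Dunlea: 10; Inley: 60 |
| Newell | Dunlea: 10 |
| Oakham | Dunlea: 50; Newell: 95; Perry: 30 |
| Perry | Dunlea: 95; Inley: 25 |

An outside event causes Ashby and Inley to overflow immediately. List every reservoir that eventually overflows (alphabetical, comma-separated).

Ashby, Dunlea, Inley, Lorne

Round 1 — Ashby, Inley overflow (initial).
  Dunlea: +60 → 60 ≥ 30
  Fallow: +20 → 20 < 70
  Lorne: +80 → 80 ≥ 80
  Oakham: +10 → 10 < 30
  Perry: +45 → 45 < 110
Round 2 — Dunlea, Lorne overflow.
  Brook: +20 → 20 < 40
  Newell: +10 → 10 < 70
No further overflows.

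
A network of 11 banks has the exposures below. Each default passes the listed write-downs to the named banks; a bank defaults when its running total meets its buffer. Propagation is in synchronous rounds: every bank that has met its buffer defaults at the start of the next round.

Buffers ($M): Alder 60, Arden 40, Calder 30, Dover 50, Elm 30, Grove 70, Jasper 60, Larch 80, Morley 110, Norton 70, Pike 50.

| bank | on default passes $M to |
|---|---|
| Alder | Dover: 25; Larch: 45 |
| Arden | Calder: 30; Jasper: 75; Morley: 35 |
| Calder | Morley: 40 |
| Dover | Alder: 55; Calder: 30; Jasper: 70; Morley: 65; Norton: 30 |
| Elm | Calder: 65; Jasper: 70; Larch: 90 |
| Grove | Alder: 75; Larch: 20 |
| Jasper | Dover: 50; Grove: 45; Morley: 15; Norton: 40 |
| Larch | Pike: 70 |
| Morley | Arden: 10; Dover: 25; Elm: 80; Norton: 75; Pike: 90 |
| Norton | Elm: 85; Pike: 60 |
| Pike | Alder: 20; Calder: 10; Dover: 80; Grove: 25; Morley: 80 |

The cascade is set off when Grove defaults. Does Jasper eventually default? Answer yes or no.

Round 1 — Grove defaults (initial).
  Alder: +75 → 75 ≥ 60
  Larch: +20 → 20 < 80
Round 2 — Alder defaults.
  Dover: +25 → 25 < 50
  Larch: +45 → 65 < 80
No further defaults.

no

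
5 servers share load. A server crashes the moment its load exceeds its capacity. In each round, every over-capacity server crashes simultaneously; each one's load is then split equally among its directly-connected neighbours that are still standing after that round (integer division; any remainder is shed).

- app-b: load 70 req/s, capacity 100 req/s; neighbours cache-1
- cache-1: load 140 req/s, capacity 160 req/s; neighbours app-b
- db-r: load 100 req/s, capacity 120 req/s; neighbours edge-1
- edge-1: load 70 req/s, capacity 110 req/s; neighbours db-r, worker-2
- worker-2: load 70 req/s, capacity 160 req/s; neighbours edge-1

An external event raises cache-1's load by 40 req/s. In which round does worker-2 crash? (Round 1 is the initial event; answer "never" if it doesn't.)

never

Round 1 — cache-1 at 180 > 160. cache-1 crashes.
  cache-1 sheds 180 req/s to app-b: 180 each.
    app-b: 70+180 = 250 > 100
Round 2 — app-b crashes.
  app-b sheds 250 req/s: no online neighbours, lost.
No further crashes.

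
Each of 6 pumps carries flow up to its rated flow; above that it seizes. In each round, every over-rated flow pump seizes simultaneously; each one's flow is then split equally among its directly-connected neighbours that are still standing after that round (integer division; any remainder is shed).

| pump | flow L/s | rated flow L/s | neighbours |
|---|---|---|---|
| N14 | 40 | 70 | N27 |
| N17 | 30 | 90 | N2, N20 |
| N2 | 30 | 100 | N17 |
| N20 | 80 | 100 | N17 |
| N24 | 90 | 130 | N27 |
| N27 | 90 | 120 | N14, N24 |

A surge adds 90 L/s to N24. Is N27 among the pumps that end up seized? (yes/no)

Round 1 — N24 at 180 > 130. N24 seizes.
  N24 sheds 180 L/s to N27: 180 each.
    N27: 90+180 = 270 > 120
Round 2 — N27 seizes.
  N27 sheds 270 L/s to N14: 270 each.
    N14: 40+270 = 310 > 70
Round 3 — N14 seizes.
  N14 sheds 310 L/s: no online neighbours, lost.
No further seizures.

yes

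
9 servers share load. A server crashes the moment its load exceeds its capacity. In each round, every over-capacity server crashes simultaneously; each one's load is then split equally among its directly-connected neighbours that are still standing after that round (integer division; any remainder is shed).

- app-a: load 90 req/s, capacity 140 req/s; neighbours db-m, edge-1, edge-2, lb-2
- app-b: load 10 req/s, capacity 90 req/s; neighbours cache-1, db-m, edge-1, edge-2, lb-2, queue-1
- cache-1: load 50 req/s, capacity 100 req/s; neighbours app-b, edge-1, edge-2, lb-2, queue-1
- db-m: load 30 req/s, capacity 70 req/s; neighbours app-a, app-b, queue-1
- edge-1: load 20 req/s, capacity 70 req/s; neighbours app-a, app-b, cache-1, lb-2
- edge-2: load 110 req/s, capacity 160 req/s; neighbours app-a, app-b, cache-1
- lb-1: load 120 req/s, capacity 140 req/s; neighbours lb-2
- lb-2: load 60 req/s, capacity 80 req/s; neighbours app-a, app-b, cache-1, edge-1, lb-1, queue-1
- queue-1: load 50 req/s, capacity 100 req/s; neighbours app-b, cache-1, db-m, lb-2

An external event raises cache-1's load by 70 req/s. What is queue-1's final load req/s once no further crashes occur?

Round 1 — cache-1 at 120 > 100. cache-1 crashes.
  cache-1 sheds 120 req/s to app-b, edge-1, edge-2, lb-2, queue-1: 24 each.
    app-b: 10+24 = 34 ≤ 90
    edge-1: 20+24 = 44 ≤ 70
    edge-2: 110+24 = 134 ≤ 160
    lb-2: 60+24 = 84 > 80
    queue-1: 50+24 = 74 ≤ 100
Round 2 — lb-2 crashes.
  lb-2 sheds 84 req/s to app-a, app-b, edge-1, lb-1, queue-1: 16 each (4 lost).
    app-a: 90+16 = 106 ≤ 140
    app-b: 34+16 = 50 ≤ 90
    edge-1: 44+16 = 60 ≤ 70
    lb-1: 120+16 = 136 ≤ 140
    queue-1: 74+16 = 90 ≤ 100
No further crashes.

90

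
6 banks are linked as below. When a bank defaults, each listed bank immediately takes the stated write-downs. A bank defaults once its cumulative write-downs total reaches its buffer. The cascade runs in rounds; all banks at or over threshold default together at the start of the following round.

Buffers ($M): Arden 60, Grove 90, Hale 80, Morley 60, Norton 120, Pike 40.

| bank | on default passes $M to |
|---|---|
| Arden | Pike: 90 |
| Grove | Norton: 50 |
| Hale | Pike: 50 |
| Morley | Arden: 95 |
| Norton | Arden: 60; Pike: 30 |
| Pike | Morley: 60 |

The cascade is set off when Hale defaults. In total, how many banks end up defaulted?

Round 1 — Hale defaults (initial).
  Pike: +50 → 50 ≥ 40
Round 2 — Pike defaults.
  Morley: +60 → 60 ≥ 60
Round 3 — Morley defaults.
  Arden: +95 → 95 ≥ 60
Round 4 — Arden defaults.
No further defaults.

4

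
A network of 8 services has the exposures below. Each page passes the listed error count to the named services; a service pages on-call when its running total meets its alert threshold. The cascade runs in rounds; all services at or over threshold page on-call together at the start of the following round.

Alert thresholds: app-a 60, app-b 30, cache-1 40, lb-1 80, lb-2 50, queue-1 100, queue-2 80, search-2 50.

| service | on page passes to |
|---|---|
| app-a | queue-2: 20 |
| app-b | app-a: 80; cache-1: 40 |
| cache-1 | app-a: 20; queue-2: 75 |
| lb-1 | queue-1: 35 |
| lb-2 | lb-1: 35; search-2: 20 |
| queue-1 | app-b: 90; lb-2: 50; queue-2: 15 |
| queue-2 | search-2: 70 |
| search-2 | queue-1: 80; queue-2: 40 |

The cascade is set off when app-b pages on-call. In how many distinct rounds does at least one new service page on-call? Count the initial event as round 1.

Round 1 — app-b pages on-call (initial).
  app-a: +80 → 80 ≥ 60
  cache-1: +40 → 40 ≥ 40
Round 2 — app-a, cache-1 page on-call.
  queue-2: +20+75 → 95 ≥ 80
Round 3 — queue-2 pages on-call.
  search-2: +70 → 70 ≥ 50
Round 4 — search-2 pages on-call.
  queue-1: +80 → 80 < 100
No further pages.

4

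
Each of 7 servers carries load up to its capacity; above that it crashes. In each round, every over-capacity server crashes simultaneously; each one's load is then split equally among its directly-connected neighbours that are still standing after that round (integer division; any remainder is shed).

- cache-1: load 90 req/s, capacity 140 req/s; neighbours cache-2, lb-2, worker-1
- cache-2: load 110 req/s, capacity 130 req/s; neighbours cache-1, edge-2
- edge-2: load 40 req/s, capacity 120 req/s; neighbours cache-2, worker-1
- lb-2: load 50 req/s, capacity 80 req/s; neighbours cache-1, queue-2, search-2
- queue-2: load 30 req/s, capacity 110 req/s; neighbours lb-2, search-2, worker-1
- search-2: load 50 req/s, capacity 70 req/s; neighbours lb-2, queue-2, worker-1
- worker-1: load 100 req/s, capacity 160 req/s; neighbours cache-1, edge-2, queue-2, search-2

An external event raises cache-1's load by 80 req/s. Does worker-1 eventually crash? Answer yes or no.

yes

Round 1 — cache-1 at 170 > 140. cache-1 crashes.
  cache-1 sheds 170 req/s to cache-2, lb-2, worker-1: 56 each (2 lost).
    cache-2: 110+56 = 166 > 130
    lb-2: 50+56 = 106 > 80
    worker-1: 100+56 = 156 ≤ 160
Round 2 — cache-2, lb-2 crash.
  cache-2 sheds 166 req/s to edge-2: 166 each.
    edge-2: 40+166 = 206 > 120
  lb-2 sheds 106 req/s to queue-2, search-2: 53 each.
    queue-2: 30+53 = 83 ≤ 110
    search-2: 50+53 = 103 > 70
Round 3 — edge-2, search-2 crash.
  edge-2 sheds 206 req/s to worker-1: 206 each.
    worker-1: 156+206 = 362 > 160
  search-2 sheds 103 req/s to queue-2, worker-1: 51 each (1 lost).
    queue-2: 83+51 = 134 > 110
    worker-1: 362+51 = 413 > 160
Round 4 — queue-2, worker-1 crash.
  queue-2 sheds 134 req/s: no online neighbours, lost.
  worker-1 sheds 413 req/s: no online neighbours, lost.
No further crashes.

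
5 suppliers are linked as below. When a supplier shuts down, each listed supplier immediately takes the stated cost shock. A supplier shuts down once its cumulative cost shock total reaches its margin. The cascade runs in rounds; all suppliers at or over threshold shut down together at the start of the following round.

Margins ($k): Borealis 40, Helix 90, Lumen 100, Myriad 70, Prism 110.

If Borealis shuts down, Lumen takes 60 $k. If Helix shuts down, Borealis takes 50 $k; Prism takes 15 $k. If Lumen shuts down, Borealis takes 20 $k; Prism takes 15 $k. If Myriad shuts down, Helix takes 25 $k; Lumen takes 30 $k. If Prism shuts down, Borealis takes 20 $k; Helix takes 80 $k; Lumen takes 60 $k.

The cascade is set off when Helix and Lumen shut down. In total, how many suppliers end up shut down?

Round 1 — Helix, Lumen shut down (initial).
  Borealis: +50+20 → 70 ≥ 40
  Prism: +15+15 → 30 < 110
Round 2 — Borealis shuts down.
No further shutdowns.

3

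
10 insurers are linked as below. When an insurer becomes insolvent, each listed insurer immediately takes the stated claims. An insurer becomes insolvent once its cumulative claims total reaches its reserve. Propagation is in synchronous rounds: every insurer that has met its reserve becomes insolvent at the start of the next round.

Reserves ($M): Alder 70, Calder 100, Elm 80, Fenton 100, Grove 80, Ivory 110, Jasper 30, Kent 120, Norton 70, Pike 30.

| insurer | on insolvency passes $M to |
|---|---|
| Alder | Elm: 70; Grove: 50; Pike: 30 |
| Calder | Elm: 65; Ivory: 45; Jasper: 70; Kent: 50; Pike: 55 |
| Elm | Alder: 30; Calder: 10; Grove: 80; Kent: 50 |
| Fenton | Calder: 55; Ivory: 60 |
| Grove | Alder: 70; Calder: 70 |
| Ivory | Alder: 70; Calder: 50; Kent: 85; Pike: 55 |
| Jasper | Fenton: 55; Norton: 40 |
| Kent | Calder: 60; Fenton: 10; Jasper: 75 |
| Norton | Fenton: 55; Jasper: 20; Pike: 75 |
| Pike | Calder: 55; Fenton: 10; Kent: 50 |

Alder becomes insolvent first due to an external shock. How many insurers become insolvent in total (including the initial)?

2

Round 1 — Alder becomes insolvent (initial).
  Elm: +70 → 70 < 80
  Grove: +50 → 50 < 80
  Pike: +30 → 30 ≥ 30
Round 2 — Pike becomes insolvent.
  Calder: +55 → 55 < 100
  Fenton: +10 → 10 < 100
  Kent: +50 → 50 < 120
No further insolvencies.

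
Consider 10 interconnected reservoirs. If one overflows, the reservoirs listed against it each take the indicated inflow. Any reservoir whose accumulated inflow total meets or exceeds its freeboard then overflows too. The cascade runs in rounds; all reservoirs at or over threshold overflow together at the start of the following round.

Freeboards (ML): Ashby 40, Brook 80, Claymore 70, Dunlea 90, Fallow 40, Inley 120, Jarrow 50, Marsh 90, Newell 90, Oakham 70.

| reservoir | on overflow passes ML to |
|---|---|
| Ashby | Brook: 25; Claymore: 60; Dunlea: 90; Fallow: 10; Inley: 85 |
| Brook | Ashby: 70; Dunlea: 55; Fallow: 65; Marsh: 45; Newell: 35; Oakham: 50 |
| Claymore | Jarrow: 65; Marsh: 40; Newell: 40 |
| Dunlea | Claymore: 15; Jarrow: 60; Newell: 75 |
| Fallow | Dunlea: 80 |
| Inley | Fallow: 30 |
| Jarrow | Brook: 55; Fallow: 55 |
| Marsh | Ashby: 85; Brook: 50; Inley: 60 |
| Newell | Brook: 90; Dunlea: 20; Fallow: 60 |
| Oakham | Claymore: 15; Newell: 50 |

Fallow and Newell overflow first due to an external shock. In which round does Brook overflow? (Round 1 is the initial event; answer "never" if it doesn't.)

Round 1 — Fallow, Newell overflow (initial).
  Brook: +90 → 90 ≥ 80
  Dunlea: +80+20 → 100 ≥ 90
Round 2 — Brook, Dunlea overflow.
  Ashby: +70 → 70 ≥ 40
  Claymore: +15 → 15 < 70
  Jarrow: +60 → 60 ≥ 50
  Marsh: +45 → 45 < 90
  Oakham: +50 → 50 < 70
Round 3 — Ashby, Jarrow overflow.
  Claymore: +60 → 75 ≥ 70
  Inley: +85 → 85 < 120
Round 4 — Claymore overflows.
  Marsh: +40 → 85 < 90
No further overflows.

2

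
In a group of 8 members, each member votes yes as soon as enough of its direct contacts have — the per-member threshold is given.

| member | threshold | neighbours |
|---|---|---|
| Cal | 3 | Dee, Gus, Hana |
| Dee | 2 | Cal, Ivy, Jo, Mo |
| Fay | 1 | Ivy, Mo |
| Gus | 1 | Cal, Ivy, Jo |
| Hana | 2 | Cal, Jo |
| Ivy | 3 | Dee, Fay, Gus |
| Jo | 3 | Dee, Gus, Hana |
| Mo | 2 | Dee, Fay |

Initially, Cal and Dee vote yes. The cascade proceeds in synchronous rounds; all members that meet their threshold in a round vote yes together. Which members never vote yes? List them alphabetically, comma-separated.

Fay, Hana, Ivy, Jo, Mo

Round 1 — Cal, Dee vote yes (initial).
Round 2 — checking thresholds:
  Gus: 1 of 3 neighbours ≥ 1, votes yes.
  Hana: 1 of 2 neighbours < 2, holds.
  Ivy: 1 of 3 neighbours < 3, holds.
  Jo: 1 of 3 neighbours < 3, holds.
  Mo: 1 of 2 neighbours < 2, holds.
Round 3 — no new yes votes; cascade stops.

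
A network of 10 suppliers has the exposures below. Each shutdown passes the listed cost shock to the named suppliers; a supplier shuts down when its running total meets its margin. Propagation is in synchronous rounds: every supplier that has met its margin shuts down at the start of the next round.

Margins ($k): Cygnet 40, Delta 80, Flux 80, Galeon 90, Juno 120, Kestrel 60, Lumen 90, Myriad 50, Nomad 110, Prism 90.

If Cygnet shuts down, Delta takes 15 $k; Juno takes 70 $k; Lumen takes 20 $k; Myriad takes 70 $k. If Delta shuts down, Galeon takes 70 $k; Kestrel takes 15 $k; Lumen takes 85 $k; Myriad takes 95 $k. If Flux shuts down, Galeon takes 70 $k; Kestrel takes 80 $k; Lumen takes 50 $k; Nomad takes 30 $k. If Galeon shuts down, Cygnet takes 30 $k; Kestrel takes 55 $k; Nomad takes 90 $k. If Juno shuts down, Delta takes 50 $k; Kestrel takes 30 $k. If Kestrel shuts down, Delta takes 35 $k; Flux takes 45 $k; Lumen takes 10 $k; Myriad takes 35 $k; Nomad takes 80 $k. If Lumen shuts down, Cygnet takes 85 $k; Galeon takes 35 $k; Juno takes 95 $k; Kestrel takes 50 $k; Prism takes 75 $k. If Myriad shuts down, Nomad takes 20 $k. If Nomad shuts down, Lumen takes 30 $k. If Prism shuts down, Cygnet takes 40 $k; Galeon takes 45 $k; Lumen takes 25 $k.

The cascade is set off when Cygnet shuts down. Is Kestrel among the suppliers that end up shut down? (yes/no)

no

Round 1 — Cygnet shuts down (initial).
  Delta: +15 → 15 < 80
  Juno: +70 → 70 < 120
  Lumen: +20 → 20 < 90
  Myriad: +70 → 70 ≥ 50
Round 2 — Myriad shuts down.
  Nomad: +20 → 20 < 110
No further shutdowns.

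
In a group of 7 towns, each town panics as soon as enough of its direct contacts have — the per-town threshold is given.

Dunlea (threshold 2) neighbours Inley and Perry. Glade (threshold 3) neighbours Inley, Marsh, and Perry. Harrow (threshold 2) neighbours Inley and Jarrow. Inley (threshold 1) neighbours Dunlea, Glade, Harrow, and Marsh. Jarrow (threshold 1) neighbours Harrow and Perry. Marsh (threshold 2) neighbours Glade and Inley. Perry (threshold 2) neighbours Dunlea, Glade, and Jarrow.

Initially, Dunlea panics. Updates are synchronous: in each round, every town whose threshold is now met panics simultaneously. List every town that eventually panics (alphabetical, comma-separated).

Round 1 — Dunlea panics (initial).
Round 2 — checking thresholds:
  Inley: 1 of 4 neighbours ≥ 1, panics.
  Perry: 1 of 3 neighbours < 2, not yet.
Round 3 — no new panics; cascade stops.

Dunlea, Inley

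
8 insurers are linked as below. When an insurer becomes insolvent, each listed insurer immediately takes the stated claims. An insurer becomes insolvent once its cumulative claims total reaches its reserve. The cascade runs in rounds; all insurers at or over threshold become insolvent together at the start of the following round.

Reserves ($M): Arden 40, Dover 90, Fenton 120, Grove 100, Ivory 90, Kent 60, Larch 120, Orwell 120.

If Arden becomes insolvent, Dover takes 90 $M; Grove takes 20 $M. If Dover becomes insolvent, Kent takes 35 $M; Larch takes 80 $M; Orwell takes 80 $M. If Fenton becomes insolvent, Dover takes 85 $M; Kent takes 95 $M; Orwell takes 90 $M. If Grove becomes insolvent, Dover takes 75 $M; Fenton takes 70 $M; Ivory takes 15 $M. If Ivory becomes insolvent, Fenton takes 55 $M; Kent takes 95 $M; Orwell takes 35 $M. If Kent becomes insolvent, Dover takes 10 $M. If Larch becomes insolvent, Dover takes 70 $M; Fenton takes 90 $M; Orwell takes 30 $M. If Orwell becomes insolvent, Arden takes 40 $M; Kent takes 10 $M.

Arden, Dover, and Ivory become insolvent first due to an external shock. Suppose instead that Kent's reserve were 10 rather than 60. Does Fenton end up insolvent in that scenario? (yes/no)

With Kent's reserve at 10:
Round 1 — Arden, Dover, Ivory become insolvent (initial).
  Fenton: +55 → 55 < 120
  Grove: +20 → 20 < 100
  Kent: +35+95 → 130 ≥ 10
  Larch: +80 → 80 < 120
  Orwell: +80+35 → 115 < 120
Round 2 — Kent becomes insolvent.
No further insolvencies.

no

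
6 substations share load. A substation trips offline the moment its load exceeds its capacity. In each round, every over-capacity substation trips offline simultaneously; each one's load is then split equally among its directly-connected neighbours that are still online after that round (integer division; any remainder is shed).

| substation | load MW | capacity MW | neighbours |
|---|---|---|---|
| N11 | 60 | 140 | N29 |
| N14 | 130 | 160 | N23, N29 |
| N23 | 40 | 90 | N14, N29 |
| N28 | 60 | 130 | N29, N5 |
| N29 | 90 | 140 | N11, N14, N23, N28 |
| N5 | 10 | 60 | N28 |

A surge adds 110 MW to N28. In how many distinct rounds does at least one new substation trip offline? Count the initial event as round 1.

Round 1 — N28 at 170 > 130. N28 trips offline.
  N28 sheds 170 MW to N29, N5: 85 each.
    N29: 90+85 = 175 > 140
    N5: 10+85 = 95 > 60
Round 2 — N29, N5 trip offline.
  N29 sheds 175 MW to N11, N14, N23: 58 each (1 lost).
    N11: 60+58 = 118 ≤ 140
    N14: 130+58 = 188 > 160
    N23: 40+58 = 98 > 90
  N5 sheds 95 MW: no online neighbours, lost.
Round 3 — N14, N23 trip offline.
  N14 sheds 188 MW: no online neighbours, lost.
  N23 sheds 98 MW: no online neighbours, lost.
No further trips.

3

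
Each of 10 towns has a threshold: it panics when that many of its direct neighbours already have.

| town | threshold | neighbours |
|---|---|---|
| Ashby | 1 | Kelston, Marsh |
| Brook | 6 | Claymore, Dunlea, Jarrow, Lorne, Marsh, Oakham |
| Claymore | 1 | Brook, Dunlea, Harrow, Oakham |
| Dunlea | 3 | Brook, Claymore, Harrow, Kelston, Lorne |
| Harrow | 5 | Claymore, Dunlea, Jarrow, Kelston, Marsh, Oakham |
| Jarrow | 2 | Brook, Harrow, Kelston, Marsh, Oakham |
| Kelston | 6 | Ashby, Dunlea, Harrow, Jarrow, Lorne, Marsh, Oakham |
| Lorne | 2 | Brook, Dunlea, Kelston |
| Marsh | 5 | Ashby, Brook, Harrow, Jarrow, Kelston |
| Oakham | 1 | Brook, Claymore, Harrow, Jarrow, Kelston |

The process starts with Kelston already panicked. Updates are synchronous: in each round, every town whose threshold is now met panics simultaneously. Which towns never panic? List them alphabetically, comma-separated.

Round 1 — Kelston panics (initial).
Round 2 — checking thresholds:
  Ashby: 1 of 2 neighbours ≥ 1, panics.
  Dunlea: 1 of 5 neighbours < 3, holds.
  Harrow: 1 of 6 neighbours < 5, holds.
  Jarrow: 1 of 5 neighbours < 2, holds.
  Lorne: 1 of 3 neighbours < 2, holds.
  Marsh: 1 of 5 neighbours < 5, holds.
  Oakham: 1 of 5 neighbours ≥ 1, panics.
Round 3 — checking thresholds:
  Brook: 1 of 6 neighbours < 6, holds.
  Claymore: 1 of 4 neighbours ≥ 1, panics.
  Dunlea: 1 of 5 neighbours < 3, holds.
  Harrow: 2 of 6 neighbours < 5, holds.
  Jarrow: 2 of 5 neighbours ≥ 2, panics.
  Lorne: 1 of 3 neighbours < 2, holds.
  Marsh: 2 of 5 neighbours < 5, holds.
Round 4 — no new panics; cascade stops.

Brook, Dunlea, Harrow, Lorne, Marsh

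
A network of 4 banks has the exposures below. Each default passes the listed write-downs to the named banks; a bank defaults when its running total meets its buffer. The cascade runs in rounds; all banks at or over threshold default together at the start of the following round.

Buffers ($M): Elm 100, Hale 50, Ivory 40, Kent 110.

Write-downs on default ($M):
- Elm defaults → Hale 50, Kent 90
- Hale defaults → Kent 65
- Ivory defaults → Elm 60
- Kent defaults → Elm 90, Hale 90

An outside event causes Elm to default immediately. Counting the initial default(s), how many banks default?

Round 1 — Elm defaults (initial).
  Hale: +50 → 50 ≥ 50
  Kent: +90 → 90 < 110
Round 2 — Hale defaults.
  Kent: +65 → 155 ≥ 110
Round 3 — Kent defaults.
No further defaults.

3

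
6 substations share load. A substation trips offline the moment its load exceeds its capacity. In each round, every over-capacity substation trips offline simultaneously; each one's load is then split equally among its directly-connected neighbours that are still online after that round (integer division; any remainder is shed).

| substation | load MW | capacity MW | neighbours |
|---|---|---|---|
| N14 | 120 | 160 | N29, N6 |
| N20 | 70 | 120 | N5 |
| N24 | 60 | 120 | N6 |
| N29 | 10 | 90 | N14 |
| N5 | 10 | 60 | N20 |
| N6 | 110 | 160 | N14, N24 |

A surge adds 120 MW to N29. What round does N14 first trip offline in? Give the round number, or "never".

Round 1 — N29 at 130 > 90. N29 trips offline.
  N29 sheds 130 MW to N14: 130 each.
    N14: 120+130 = 250 > 160
Round 2 — N14 trips offline.
  N14 sheds 250 MW to N6: 250 each.
    N6: 110+250 = 360 > 160
Round 3 — N6 trips offline.
  N6 sheds 360 MW to N24: 360 each.
    N24: 60+360 = 420 > 120
Round 4 — N24 trips offline.
  N24 sheds 420 MW: no online neighbours, lost.
No further trips.

2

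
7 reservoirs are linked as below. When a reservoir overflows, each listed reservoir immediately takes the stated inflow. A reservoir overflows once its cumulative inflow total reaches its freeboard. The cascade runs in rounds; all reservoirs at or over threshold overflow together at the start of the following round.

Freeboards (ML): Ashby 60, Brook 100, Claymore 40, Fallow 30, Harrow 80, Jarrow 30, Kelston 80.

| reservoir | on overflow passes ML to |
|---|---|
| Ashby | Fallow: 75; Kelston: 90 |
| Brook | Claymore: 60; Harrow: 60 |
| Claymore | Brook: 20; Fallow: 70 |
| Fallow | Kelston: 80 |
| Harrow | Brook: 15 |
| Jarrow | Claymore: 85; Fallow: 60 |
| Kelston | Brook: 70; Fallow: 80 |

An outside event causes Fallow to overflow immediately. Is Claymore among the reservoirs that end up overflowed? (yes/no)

no

Round 1 — Fallow overflows (initial).
  Kelston: +80 → 80 ≥ 80
Round 2 — Kelston overflows.
  Brook: +70 → 70 < 100
No further overflows.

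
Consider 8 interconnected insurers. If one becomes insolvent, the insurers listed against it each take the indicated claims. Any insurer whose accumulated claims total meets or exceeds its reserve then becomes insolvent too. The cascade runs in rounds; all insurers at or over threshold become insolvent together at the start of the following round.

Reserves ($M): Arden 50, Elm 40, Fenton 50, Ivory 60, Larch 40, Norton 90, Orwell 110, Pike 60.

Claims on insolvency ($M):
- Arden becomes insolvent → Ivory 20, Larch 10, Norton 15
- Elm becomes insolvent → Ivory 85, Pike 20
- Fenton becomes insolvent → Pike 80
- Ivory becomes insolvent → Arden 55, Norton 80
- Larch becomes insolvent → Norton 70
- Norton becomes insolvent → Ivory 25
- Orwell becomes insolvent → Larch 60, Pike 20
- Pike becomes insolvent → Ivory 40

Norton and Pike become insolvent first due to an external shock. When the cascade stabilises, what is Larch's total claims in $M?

10

Round 1 — Norton, Pike become insolvent (initial).
  Ivory: +25+40 → 65 ≥ 60
Round 2 — Ivory becomes insolvent.
  Arden: +55 → 55 ≥ 50
Round 3 — Arden becomes insolvent.
  Larch: +10 → 10 < 40
No further insolvencies.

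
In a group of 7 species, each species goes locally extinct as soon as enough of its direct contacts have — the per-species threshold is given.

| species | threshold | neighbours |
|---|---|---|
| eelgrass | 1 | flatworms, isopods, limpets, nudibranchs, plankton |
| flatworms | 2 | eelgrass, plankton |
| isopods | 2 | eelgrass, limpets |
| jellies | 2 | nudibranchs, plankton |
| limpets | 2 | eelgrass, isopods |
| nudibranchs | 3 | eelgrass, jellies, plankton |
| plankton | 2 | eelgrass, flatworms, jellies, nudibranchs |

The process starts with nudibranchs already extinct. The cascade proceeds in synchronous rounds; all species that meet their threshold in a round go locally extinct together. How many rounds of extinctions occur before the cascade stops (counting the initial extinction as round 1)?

4

Round 1 — nudibranchs goes locally extinct (initial).
Round 2 — checking thresholds:
  eelgrass: 1 of 5 neighbours ≥ 1, goes locally extinct.
  jellies: 1 of 2 neighbours < 2, below threshold.
  plankton: 1 of 4 neighbours < 2, below threshold.
Round 3 — checking thresholds:
  flatworms: 1 of 2 neighbours < 2, below threshold.
  isopods: 1 of 2 neighbours < 2, below threshold.
  jellies: 1 of 2 neighbours < 2, below threshold.
  limpets: 1 of 2 neighbours < 2, below threshold.
  plankton: 2 of 4 neighbours ≥ 2, goes locally extinct.
Round 4 — checking thresholds:
  flatworms: 2 of 2 neighbours ≥ 2, goes locally extinct.
  isopods: 1 of 2 neighbours < 2, below threshold.
  jellies: 2 of 2 neighbours ≥ 2, goes locally extinct.
  limpets: 1 of 2 neighbours < 2, below threshold.
Round 5 — no new extinctions; cascade stops.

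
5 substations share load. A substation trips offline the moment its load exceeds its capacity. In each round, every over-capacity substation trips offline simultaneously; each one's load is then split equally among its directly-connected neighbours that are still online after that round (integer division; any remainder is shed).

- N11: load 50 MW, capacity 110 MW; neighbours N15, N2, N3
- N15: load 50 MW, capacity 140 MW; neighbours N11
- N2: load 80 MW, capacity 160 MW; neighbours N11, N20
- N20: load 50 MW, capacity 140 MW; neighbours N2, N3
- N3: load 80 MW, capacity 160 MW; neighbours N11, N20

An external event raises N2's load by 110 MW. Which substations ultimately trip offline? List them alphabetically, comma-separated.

N11, N2, N20, N3

Round 1 — N2 at 190 > 160. N2 trips offline.
  N2 sheds 190 MW to N11, N20: 95 each.
    N11: 50+95 = 145 > 110
    N20: 50+95 = 145 > 140
Round 2 — N11, N20 trip offline.
  N11 sheds 145 MW to N15, N3: 72 each (1 lost).
    N15: 50+72 = 122 ≤ 140
    N3: 80+72 = 152 ≤ 160
  N20 sheds 145 MW to N3: 145 each.
    N3: 152+145 = 297 > 160
Round 3 — N3 trips offline.
  N3 sheds 297 MW: no online neighbours, lost.
No further trips.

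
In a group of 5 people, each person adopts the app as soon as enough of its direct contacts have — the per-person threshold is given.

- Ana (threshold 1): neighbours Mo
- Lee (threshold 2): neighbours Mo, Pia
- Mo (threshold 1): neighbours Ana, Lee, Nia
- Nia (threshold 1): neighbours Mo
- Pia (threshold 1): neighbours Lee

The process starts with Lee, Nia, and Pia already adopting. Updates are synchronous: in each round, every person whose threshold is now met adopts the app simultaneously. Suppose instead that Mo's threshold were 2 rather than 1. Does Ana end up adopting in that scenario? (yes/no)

yes

With Mo's threshold at 2:
Round 1 — Lee, Nia, Pia adopt the app (initial).
Round 2 — checking thresholds:
  Mo: 2 of 3 neighbours ≥ 2, adopts the app.
Round 3 — checking thresholds:
  Ana: 1 of 1 neighbours ≥ 1, adopts the app.
Round 4 — no new adoptions; cascade stops.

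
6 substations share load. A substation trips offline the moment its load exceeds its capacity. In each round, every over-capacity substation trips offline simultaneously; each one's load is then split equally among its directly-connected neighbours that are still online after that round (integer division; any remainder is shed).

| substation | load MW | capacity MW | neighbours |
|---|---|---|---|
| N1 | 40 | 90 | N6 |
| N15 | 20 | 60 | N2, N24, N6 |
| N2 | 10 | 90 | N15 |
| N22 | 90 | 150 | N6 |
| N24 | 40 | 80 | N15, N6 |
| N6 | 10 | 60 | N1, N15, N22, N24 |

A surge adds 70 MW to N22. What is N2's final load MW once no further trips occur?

86

Round 1 — N22 at 160 > 150. N22 trips offline.
  N22 sheds 160 MW to N6: 160 each.
    N6: 10+160 = 170 > 60
Round 2 — N6 trips offline.
  N6 sheds 170 MW to N1, N15, N24: 56 each (2 lost).
    N1: 40+56 = 96 > 90
    N15: 20+56 = 76 > 60
    N24: 40+56 = 96 > 80
Round 3 — N1, N15, N24 trip offline.
  N1 sheds 96 MW: no online neighbours, lost.
  N15 sheds 76 MW to N2: 76 each.
    N2: 10+76 = 86 ≤ 90
  N24 sheds 96 MW: no online neighbours, lost.
No further trips.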